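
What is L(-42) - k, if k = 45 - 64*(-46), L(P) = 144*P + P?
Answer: -9079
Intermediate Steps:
L(P) = 145*P
k = 2989 (k = 45 + 2944 = 2989)
L(-42) - k = 145*(-42) - 1*2989 = -6090 - 2989 = -9079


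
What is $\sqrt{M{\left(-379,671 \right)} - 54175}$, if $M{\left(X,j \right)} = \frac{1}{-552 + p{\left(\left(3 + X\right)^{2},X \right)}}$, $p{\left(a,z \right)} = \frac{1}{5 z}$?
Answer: $\frac{i \sqrt{59278383071415870}}{1046041} \approx 232.76 i$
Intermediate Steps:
$p{\left(a,z \right)} = \frac{1}{5 z}$
$M{\left(X,j \right)} = \frac{1}{-552 + \frac{1}{5 X}}$
$\sqrt{M{\left(-379,671 \right)} - 54175} = \sqrt{\left(-5\right) \left(-379\right) \frac{1}{-1 + 2760 \left(-379\right)} - 54175} = \sqrt{\left(-5\right) \left(-379\right) \frac{1}{-1 - 1046040} - 54175} = \sqrt{\left(-5\right) \left(-379\right) \frac{1}{-1046041} - 54175} = \sqrt{\left(-5\right) \left(-379\right) \left(- \frac{1}{1046041}\right) - 54175} = \sqrt{- \frac{1895}{1046041} - 54175} = \sqrt{- \frac{56669273070}{1046041}} = \frac{i \sqrt{59278383071415870}}{1046041}$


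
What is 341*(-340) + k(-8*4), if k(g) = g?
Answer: -115972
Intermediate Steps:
341*(-340) + k(-8*4) = 341*(-340) - 8*4 = -115940 - 32 = -115972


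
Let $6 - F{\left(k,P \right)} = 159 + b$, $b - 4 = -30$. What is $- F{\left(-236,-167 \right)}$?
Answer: $127$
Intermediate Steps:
$b = -26$ ($b = 4 - 30 = -26$)
$F{\left(k,P \right)} = -127$ ($F{\left(k,P \right)} = 6 - \left(159 - 26\right) = 6 - 133 = -127$)
$- F{\left(-236,-167 \right)} = \left(-1\right) \left(-127\right) = 127$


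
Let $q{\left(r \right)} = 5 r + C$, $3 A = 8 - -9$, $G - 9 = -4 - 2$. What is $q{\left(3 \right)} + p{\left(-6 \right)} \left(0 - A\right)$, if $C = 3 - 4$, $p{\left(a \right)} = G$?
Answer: $-3$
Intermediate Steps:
$G = 3$ ($G = 9 - 6 = 3$)
$p{\left(a \right)} = 3$
$C = -1$ ($C = 3 - 4 = -1$)
$A = \frac{17}{3}$ ($A = \frac{8 - -9}{3} = \frac{8 + 9}{3} = \frac{1}{3} \cdot 17 = \frac{17}{3} \approx 5.6667$)
$q{\left(r \right)} = -1 + 5 r$ ($q{\left(r \right)} = 5 r - 1 = -1 + 5 r$)
$q{\left(3 \right)} + p{\left(-6 \right)} \left(0 - A\right) = \left(-1 + 5 \cdot 3\right) + 3 \left(0 - \frac{17}{3}\right) = \left(-1 + 15\right) + 3 \left(0 - \frac{17}{3}\right) = 14 + 3 \left(- \frac{17}{3}\right) = 14 - 17 = -3$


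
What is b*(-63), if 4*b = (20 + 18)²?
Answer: -22743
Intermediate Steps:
b = 361 (b = (20 + 18)²/4 = (¼)*38² = (¼)*1444 = 361)
b*(-63) = 361*(-63) = -22743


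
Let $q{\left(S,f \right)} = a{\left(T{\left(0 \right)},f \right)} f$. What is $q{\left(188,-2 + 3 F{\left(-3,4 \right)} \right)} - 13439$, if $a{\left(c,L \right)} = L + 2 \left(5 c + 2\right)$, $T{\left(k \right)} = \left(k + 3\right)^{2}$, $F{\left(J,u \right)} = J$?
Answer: $-14352$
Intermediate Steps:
$T{\left(k \right)} = \left(3 + k\right)^{2}$
$a{\left(c,L \right)} = 4 + L + 10 c$ ($a{\left(c,L \right)} = L + 2 \left(2 + 5 c\right) = L + \left(4 + 10 c\right) = 4 + L + 10 c$)
$q{\left(S,f \right)} = f \left(94 + f\right)$ ($q{\left(S,f \right)} = \left(4 + f + 10 \left(3 + 0\right)^{2}\right) f = \left(4 + f + 10 \cdot 3^{2}\right) f = \left(4 + f + 10 \cdot 9\right) f = \left(4 + f + 90\right) f = \left(94 + f\right) f = f \left(94 + f\right)$)
$q{\left(188,-2 + 3 F{\left(-3,4 \right)} \right)} - 13439 = \left(-2 + 3 \left(-3\right)\right) \left(94 + \left(-2 + 3 \left(-3\right)\right)\right) - 13439 = \left(-2 - 9\right) \left(94 - 11\right) - 13439 = - 11 \left(94 - 11\right) - 13439 = \left(-11\right) 83 - 13439 = -913 - 13439 = -14352$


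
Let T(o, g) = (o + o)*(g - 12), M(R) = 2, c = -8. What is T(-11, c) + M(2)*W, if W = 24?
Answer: 488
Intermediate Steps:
T(o, g) = 2*o*(-12 + g) (T(o, g) = (2*o)*(-12 + g) = 2*o*(-12 + g))
T(-11, c) + M(2)*W = 2*(-11)*(-12 - 8) + 2*24 = 2*(-11)*(-20) + 48 = 440 + 48 = 488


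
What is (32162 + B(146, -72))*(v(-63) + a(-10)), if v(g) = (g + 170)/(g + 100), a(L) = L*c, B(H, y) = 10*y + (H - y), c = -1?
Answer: 15101820/37 ≈ 4.0816e+5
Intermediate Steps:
B(H, y) = H + 9*y
a(L) = -L (a(L) = L*(-1) = -L)
v(g) = (170 + g)/(100 + g)
(32162 + B(146, -72))*(v(-63) + a(-10)) = (32162 + (146 + 9*(-72)))*((170 - 63)/(100 - 63) - 1*(-10)) = (32162 + (146 - 648))*(107/37 + 10) = (32162 - 502)*((1/37)*107 + 10) = 31660*(107/37 + 10) = 31660*(477/37) = 15101820/37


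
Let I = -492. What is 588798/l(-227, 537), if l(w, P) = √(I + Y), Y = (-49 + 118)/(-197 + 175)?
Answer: -196266*I*√239646/3631 ≈ -26461.0*I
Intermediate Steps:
Y = -69/22 (Y = 69/(-22) = 69*(-1/22) = -69/22 ≈ -3.1364)
l(w, P) = I*√239646/22 (l(w, P) = √(-492 - 69/22) = √(-10893/22) = I*√239646/22)
588798/l(-227, 537) = 588798/((I*√239646/22)) = 588798*(-I*√239646/10893) = -196266*I*√239646/3631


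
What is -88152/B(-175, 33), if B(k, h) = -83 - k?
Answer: -22038/23 ≈ -958.17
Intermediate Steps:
-88152/B(-175, 33) = -88152/(-83 - 1*(-175)) = -88152/(-83 + 175) = -88152/92 = -88152*1/92 = -22038/23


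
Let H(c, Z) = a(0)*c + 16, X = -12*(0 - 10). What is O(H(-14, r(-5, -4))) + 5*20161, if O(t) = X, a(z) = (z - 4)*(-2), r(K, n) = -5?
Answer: 100925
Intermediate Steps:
a(z) = 8 - 2*z (a(z) = (-4 + z)*(-2) = 8 - 2*z)
X = 120 (X = -12*(-10) = 120)
H(c, Z) = 16 + 8*c (H(c, Z) = (8 - 2*0)*c + 16 = (8 + 0)*c + 16 = 8*c + 16 = 16 + 8*c)
O(t) = 120
O(H(-14, r(-5, -4))) + 5*20161 = 120 + 5*20161 = 120 + 100805 = 100925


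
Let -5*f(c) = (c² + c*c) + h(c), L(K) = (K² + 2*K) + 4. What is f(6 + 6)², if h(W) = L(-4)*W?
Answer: 186624/25 ≈ 7465.0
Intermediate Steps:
L(K) = 4 + K² + 2*K
h(W) = 12*W (h(W) = (4 + (-4)² + 2*(-4))*W = (4 + 16 - 8)*W = 12*W)
f(c) = -12*c/5 - 2*c²/5 (f(c) = -((c² + c*c) + 12*c)/5 = -((c² + c²) + 12*c)/5 = -(2*c² + 12*c)/5 = -12*c/5 - 2*c²/5)
f(6 + 6)² = (2*(6 + 6)*(-6 - (6 + 6))/5)² = ((⅖)*12*(-6 - 1*12))² = ((⅖)*12*(-6 - 12))² = ((⅖)*12*(-18))² = (-432/5)² = 186624/25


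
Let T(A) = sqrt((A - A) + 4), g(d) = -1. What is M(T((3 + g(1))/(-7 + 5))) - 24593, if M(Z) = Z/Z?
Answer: -24592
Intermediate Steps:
T(A) = 2 (T(A) = sqrt(0 + 4) = sqrt(4) = 2)
M(Z) = 1
M(T((3 + g(1))/(-7 + 5))) - 24593 = 1 - 24593 = -24592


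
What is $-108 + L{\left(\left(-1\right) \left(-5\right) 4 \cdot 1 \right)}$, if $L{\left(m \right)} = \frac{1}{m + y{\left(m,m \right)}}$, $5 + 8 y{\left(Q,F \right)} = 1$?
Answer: $- \frac{4210}{39} \approx -107.95$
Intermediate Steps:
$y{\left(Q,F \right)} = - \frac{1}{2}$ ($y{\left(Q,F \right)} = - \frac{5}{8} + \frac{1}{8} \cdot 1 = - \frac{5}{8} + \frac{1}{8} = - \frac{1}{2}$)
$L{\left(m \right)} = \frac{1}{- \frac{1}{2} + m}$ ($L{\left(m \right)} = \frac{1}{m - \frac{1}{2}} = \frac{1}{- \frac{1}{2} + m}$)
$-108 + L{\left(\left(-1\right) \left(-5\right) 4 \cdot 1 \right)} = -108 + \frac{2}{-1 + 2 \left(-1\right) \left(-5\right) 4 \cdot 1} = -108 + \frac{2}{-1 + 2 \cdot 5 \cdot 4} = -108 + \frac{2}{-1 + 2 \cdot 20} = -108 + \frac{2}{-1 + 40} = -108 + \frac{2}{39} = - \frac{4210}{39}$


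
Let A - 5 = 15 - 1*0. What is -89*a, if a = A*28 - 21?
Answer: -47971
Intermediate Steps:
A = 20 (A = 5 + (15 - 1*0) = 5 + (15 + 0) = 5 + 15 = 20)
a = 539 (a = 20*28 - 21 = 560 - 21 = 539)
-89*a = -89*539 = -47971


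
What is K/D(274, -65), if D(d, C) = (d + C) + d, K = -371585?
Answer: -371585/483 ≈ -769.33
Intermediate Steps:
D(d, C) = C + 2*d (D(d, C) = (C + d) + d = C + 2*d)
K/D(274, -65) = -371585/(-65 + 2*274) = -371585/(-65 + 548) = -371585/483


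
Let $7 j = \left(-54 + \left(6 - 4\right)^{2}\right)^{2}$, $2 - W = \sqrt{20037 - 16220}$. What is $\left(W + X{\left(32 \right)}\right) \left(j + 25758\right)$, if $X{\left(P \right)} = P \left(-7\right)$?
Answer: $- \frac{40582932}{7} - \frac{182806 \sqrt{3817}}{7} \approx -7.411 \cdot 10^{6}$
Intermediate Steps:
$W = 2 - \sqrt{3817}$ ($W = 2 - \sqrt{20037 - 16220} = 2 - \sqrt{3817} \approx -59.782$)
$X{\left(P \right)} = - 7 P$
$j = \frac{2500}{7}$ ($j = \frac{\left(-54 + \left(6 - 4\right)^{2}\right)^{2}}{7} = \frac{\left(-54 + 2^{2}\right)^{2}}{7} = \frac{\left(-54 + 4\right)^{2}}{7} = \frac{\left(-50\right)^{2}}{7} = \frac{1}{7} \cdot 2500 = \frac{2500}{7} \approx 357.14$)
$\left(W + X{\left(32 \right)}\right) \left(j + 25758\right) = \left(\left(2 - \sqrt{3817}\right) - 224\right) \left(\frac{2500}{7} + 25758\right) = \left(\left(2 - \sqrt{3817}\right) - 224\right) \frac{182806}{7} = \left(-222 - \sqrt{3817}\right) \frac{182806}{7} = - \frac{40582932}{7} - \frac{182806 \sqrt{3817}}{7}$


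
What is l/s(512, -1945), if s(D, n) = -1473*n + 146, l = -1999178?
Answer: -1999178/2865131 ≈ -0.69776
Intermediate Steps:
s(D, n) = 146 - 1473*n
l/s(512, -1945) = -1999178/(146 - 1473*(-1945)) = -1999178/(146 + 2864985) = -1999178/2865131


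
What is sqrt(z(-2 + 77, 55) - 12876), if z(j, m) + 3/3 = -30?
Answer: I*sqrt(12907) ≈ 113.61*I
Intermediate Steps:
z(j, m) = -31 (z(j, m) = -1 - 30 = -31)
sqrt(z(-2 + 77, 55) - 12876) = sqrt(-31 - 12876) = sqrt(-12907) = I*sqrt(12907)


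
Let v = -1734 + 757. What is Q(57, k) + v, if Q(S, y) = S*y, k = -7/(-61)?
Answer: -59198/61 ≈ -970.46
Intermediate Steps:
k = 7/61 (k = -7*(-1/61) = 7/61 ≈ 0.11475)
v = -977
Q(57, k) + v = 57*(7/61) - 977 = 399/61 - 977 = -59198/61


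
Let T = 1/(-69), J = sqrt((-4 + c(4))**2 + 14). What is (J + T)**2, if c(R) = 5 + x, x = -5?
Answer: 142831/4761 - 2*sqrt(30)/69 ≈ 29.841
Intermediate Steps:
c(R) = 0 (c(R) = 5 - 5 = 0)
J = sqrt(30) (J = sqrt((-4 + 0)**2 + 14) = sqrt((-4)**2 + 14) = sqrt(16 + 14) = sqrt(30) ≈ 5.4772)
T = -1/69 ≈ -0.014493
(J + T)**2 = (sqrt(30) - 1/69)**2 = (-1/69 + sqrt(30))**2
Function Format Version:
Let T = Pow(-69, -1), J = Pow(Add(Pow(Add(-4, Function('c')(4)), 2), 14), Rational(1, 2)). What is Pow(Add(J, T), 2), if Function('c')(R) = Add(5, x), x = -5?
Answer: Add(Rational(142831, 4761), Mul(Rational(-2, 69), Pow(30, Rational(1, 2)))) ≈ 29.841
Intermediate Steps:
Function('c')(R) = 0 (Function('c')(R) = Add(5, -5) = 0)
J = Pow(30, Rational(1, 2)) (J = Pow(Add(Pow(Add(-4, 0), 2), 14), Rational(1, 2)) = Pow(Add(Pow(-4, 2), 14), Rational(1, 2)) = Pow(Add(16, 14), Rational(1, 2)) = Pow(30, Rational(1, 2)) ≈ 5.4772)
T = Rational(-1, 69) ≈ -0.014493
Pow(Add(J, T), 2) = Pow(Add(Pow(30, Rational(1, 2)), Rational(-1, 69)), 2) = Pow(Add(Rational(-1, 69), Pow(30, Rational(1, 2))), 2)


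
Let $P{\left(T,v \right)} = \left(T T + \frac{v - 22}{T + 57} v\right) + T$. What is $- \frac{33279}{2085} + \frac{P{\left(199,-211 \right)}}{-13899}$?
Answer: $- \frac{46585875677}{2472910080} \approx -18.838$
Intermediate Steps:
$P{\left(T,v \right)} = T + T^{2} + \frac{v \left(-22 + v\right)}{57 + T}$ ($P{\left(T,v \right)} = \left(T^{2} + \frac{-22 + v}{57 + T} v\right) + T = \left(T^{2} + \frac{v \left(-22 + v\right)}{57 + T}\right) + T = T + T^{2} + \frac{v \left(-22 + v\right)}{57 + T}$)
$- \frac{33279}{2085} + \frac{P{\left(199,-211 \right)}}{-13899} = - \frac{33279}{2085} + \frac{\frac{1}{57 + 199} \left(199^{3} + \left(-211\right)^{2} - -4642 + 57 \cdot 199 + 58 \cdot 199^{2}\right)}{-13899} = \left(-33279\right) \frac{1}{2085} + \frac{7880599 + 44521 + 4642 + 11343 + 58 \cdot 39601}{256} \left(- \frac{1}{13899}\right) = - \frac{11093}{695} + \frac{7880599 + 44521 + 4642 + 11343 + 2296858}{256} \left(- \frac{1}{13899}\right) = - \frac{11093}{695} + \frac{1}{256} \cdot 10237963 \left(- \frac{1}{13899}\right) = - \frac{11093}{695} + \frac{10237963}{256} \left(- \frac{1}{13899}\right) = - \frac{11093}{695} - \frac{10237963}{3558144} = - \frac{46585875677}{2472910080}$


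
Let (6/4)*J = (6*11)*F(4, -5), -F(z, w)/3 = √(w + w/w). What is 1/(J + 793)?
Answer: 793/698545 + 264*I/698545 ≈ 0.0011352 + 0.00037793*I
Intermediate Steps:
F(z, w) = -3*√(1 + w) (F(z, w) = -3*√(w + w/w) = -3*√(w + 1) = -3*√(1 + w))
J = -264*I (J = 2*((6*11)*(-3*√(1 - 5)))/3 = 2*(66*(-6*I))/3 = 2*(-396*I)/3 = -264*I ≈ -264.0*I)
1/(J + 793) = 1/(-264*I + 793) = 1/(793 - 264*I) = (793 + 264*I)/698545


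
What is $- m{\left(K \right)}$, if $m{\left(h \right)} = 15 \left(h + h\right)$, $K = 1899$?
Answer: $-56970$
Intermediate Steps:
$m{\left(h \right)} = 30 h$ ($m{\left(h \right)} = 15 \cdot 2 h = 30 h$)
$- m{\left(K \right)} = - 30 \cdot 1899 = \left(-1\right) 56970 = -56970$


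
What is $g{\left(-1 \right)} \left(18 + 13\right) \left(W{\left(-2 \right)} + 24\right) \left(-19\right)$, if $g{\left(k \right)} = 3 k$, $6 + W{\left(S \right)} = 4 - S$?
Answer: $42408$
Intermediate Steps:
$W{\left(S \right)} = -2 - S$ ($W{\left(S \right)} = -6 - \left(-4 + S\right) = -2 - S$)
$g{\left(-1 \right)} \left(18 + 13\right) \left(W{\left(-2 \right)} + 24\right) \left(-19\right) = 3 \left(-1\right) \left(18 + 13\right) \left(\left(-2 - -2\right) + 24\right) \left(-19\right) = - 3 \cdot 31 \left(\left(-2 + 2\right) + 24\right) \left(-19\right) = - 3 \cdot 31 \left(0 + 24\right) \left(-19\right) = - 3 \cdot 31 \cdot 24 \left(-19\right) = \left(-3\right) 744 \left(-19\right) = \left(-2232\right) \left(-19\right) = 42408$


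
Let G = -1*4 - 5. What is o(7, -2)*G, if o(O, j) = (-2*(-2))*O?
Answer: -252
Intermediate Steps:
o(O, j) = 4*O
G = -9 (G = -4 - 5 = -9)
o(7, -2)*G = (4*7)*(-9) = 28*(-9) = -252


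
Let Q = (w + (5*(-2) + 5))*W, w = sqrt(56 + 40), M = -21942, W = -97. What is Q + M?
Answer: -21457 - 388*sqrt(6) ≈ -22407.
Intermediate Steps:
w = 4*sqrt(6) (w = sqrt(96) = 4*sqrt(6) ≈ 9.7980)
Q = 485 - 388*sqrt(6) (Q = (4*sqrt(6) + (5*(-2) + 5))*(-97) = (4*sqrt(6) + (-10 + 5))*(-97) = (4*sqrt(6) - 5)*(-97) = (-5 + 4*sqrt(6))*(-97) = 485 - 388*sqrt(6) ≈ -465.40)
Q + M = (485 - 388*sqrt(6)) - 21942 = -21457 - 388*sqrt(6)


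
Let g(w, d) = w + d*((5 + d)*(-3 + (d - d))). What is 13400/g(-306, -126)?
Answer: -3350/11511 ≈ -0.29103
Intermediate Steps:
g(w, d) = w + d*(-15 - 3*d) (g(w, d) = w + d*((5 + d)*(-3 + 0)) = w + d*((5 + d)*(-3)) = w + d*(-15 - 3*d))
13400/g(-306, -126) = 13400/(-306 - 15*(-126) - 3*(-126)²) = 13400/(-306 + 1890 - 3*15876) = 13400/(-306 + 1890 - 47628) = 13400/(-46044) = 13400*(-1/46044) = -3350/11511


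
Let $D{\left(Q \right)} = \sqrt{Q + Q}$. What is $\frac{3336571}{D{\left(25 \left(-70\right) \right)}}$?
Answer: $- \frac{476653 i \sqrt{35}}{50} \approx - 56398.0 i$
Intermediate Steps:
$D{\left(Q \right)} = \sqrt{2} \sqrt{Q}$ ($D{\left(Q \right)} = \sqrt{2 Q} = \sqrt{2} \sqrt{Q}$)
$\frac{3336571}{D{\left(25 \left(-70\right) \right)}} = \frac{3336571}{\sqrt{2} \sqrt{25 \left(-70\right)}} = \frac{3336571}{\sqrt{2} \sqrt{-1750}} = \frac{3336571}{\sqrt{2} \cdot 5 i \sqrt{70}} = \frac{3336571}{10 i \sqrt{35}} = 3336571 \left(- \frac{i \sqrt{35}}{350}\right) = - \frac{476653 i \sqrt{35}}{50}$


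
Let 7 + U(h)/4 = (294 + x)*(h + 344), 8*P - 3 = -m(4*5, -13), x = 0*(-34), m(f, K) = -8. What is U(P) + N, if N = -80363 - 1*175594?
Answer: 150176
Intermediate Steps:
x = 0
P = 11/8 (P = 3/8 + (-1*(-8))/8 = 3/8 + (⅛)*8 = 3/8 + 1 = 11/8 ≈ 1.3750)
U(h) = 404516 + 1176*h (U(h) = -28 + 4*((294 + 0)*(h + 344)) = -28 + 4*(294*(344 + h)) = -28 + 4*(101136 + 294*h) = -28 + (404544 + 1176*h) = 404516 + 1176*h)
N = -255957 (N = -80363 - 175594 = -255957)
U(P) + N = (404516 + 1176*(11/8)) - 255957 = (404516 + 1617) - 255957 = 406133 - 255957 = 150176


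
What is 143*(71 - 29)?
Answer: 6006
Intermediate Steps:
143*(71 - 29) = 143*42 = 6006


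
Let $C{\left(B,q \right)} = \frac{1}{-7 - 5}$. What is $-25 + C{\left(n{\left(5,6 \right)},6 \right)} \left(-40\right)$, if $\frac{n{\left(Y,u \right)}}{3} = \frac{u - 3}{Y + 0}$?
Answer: $- \frac{65}{3} \approx -21.667$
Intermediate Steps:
$n{\left(Y,u \right)} = \frac{3 \left(-3 + u\right)}{Y}$ ($n{\left(Y,u \right)} = 3 \frac{u - 3}{Y + 0} = 3 \frac{-3 + u}{Y} = \frac{3 \left(-3 + u\right)}{Y}$)
$C{\left(B,q \right)} = - \frac{1}{12}$ ($C{\left(B,q \right)} = \frac{1}{-12} = - \frac{1}{12}$)
$-25 + C{\left(n{\left(5,6 \right)},6 \right)} \left(-40\right) = -25 - - \frac{10}{3} = -25 + \frac{10}{3} = - \frac{65}{3}$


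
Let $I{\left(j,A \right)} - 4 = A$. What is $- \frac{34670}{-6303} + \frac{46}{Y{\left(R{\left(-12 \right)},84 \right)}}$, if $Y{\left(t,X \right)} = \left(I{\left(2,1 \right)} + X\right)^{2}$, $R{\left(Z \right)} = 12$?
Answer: $\frac{274911008}{49926063} \approx 5.5064$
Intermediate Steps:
$I{\left(j,A \right)} = 4 + A$
$Y{\left(t,X \right)} = \left(5 + X\right)^{2}$ ($Y{\left(t,X \right)} = \left(\left(4 + 1\right) + X\right)^{2} = \left(5 + X\right)^{2}$)
$- \frac{34670}{-6303} + \frac{46}{Y{\left(R{\left(-12 \right)},84 \right)}} = - \frac{34670}{-6303} + \frac{46}{\left(5 + 84\right)^{2}} = \left(-34670\right) \left(- \frac{1}{6303}\right) + \frac{46}{89^{2}} = \frac{34670}{6303} + \frac{46}{7921} = \frac{274911008}{49926063}$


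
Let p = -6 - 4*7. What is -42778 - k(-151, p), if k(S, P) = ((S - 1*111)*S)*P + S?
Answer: 1302481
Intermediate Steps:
p = -34 (p = -6 - 28 = -34)
k(S, P) = S + P*S*(-111 + S) (k(S, P) = ((S - 111)*S)*P + S = ((-111 + S)*S)*P + S = (S*(-111 + S))*P + S = P*S*(-111 + S) + S = S + P*S*(-111 + S))
-42778 - k(-151, p) = -42778 - (-151)*(1 - 111*(-34) - 34*(-151)) = -42778 - (-151)*(1 + 3774 + 5134) = -42778 - (-151)*8909 = -42778 - 1*(-1345259) = -42778 + 1345259 = 1302481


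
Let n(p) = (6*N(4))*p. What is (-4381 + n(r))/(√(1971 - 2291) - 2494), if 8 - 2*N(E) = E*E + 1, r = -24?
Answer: 4655051/3110178 + 7466*I*√5/1555089 ≈ 1.4967 + 0.010735*I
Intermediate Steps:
N(E) = 7/2 - E²/2 (N(E) = 4 - (E*E + 1)/2 = 4 - (E² + 1)/2 = 4 - (1 + E²)/2 = 4 + (-½ - E²/2) = 7/2 - E²/2)
n(p) = -27*p (n(p) = (6*(7/2 - ½*4²))*p = (6*(7/2 - ½*16))*p = (6*(7/2 - 8))*p = (6*(-9/2))*p = -27*p)
(-4381 + n(r))/(√(1971 - 2291) - 2494) = (-4381 - 27*(-24))/(√(1971 - 2291) - 2494) = (-4381 + 648)/(√(-320) - 2494) = -3733/(8*I*√5 - 2494) = -3733/(-2494 + 8*I*√5)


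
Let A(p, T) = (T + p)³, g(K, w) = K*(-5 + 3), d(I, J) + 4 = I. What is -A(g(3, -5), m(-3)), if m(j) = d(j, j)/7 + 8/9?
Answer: 166375/729 ≈ 228.22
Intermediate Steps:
d(I, J) = -4 + I
g(K, w) = -2*K (g(K, w) = K*(-2) = -2*K)
m(j) = 20/63 + j/7 (m(j) = (-4 + j)/7 + 8/9 = (-4 + j)*(⅐) + 8*(⅑) = (-4/7 + j/7) + 8/9 = 20/63 + j/7)
-A(g(3, -5), m(-3)) = -((20/63 + (⅐)*(-3)) - 2*3)³ = -((20/63 - 3/7) - 6)³ = -(-⅑ - 6)³ = -(-55/9)³ = -1*(-166375/729) = 166375/729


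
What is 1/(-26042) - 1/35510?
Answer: -15388/231187855 ≈ -6.6561e-5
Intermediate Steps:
1/(-26042) - 1/35510 = -1/26042 - 1*1/35510 = -1/26042 - 1/35510 = -15388/231187855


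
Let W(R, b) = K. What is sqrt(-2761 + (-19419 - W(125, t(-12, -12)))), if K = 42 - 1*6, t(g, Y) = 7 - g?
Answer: 2*I*sqrt(5554) ≈ 149.05*I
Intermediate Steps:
K = 36 (K = 42 - 6 = 36)
W(R, b) = 36
sqrt(-2761 + (-19419 - W(125, t(-12, -12)))) = sqrt(-2761 + (-19419 - 1*36)) = sqrt(-2761 + (-19419 - 36)) = sqrt(-2761 - 19455) = sqrt(-22216) = 2*I*sqrt(5554)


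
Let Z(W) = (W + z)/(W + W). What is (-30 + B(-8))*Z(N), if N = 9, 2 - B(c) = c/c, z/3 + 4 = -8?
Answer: 87/2 ≈ 43.500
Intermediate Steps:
z = -36 (z = -12 + 3*(-8) = -12 - 24 = -36)
B(c) = 1 (B(c) = 2 - c/c = 2 - 1*1 = 2 - 1 = 1)
Z(W) = (-36 + W)/(2*W) (Z(W) = (W - 36)/(W + W) = (-36 + W)/((2*W)) = (-36 + W)*(1/(2*W)) = (-36 + W)/(2*W))
(-30 + B(-8))*Z(N) = (-30 + 1)*((½)*(-36 + 9)/9) = -29*(-27)/(2*9) = -29*(-3/2) = 87/2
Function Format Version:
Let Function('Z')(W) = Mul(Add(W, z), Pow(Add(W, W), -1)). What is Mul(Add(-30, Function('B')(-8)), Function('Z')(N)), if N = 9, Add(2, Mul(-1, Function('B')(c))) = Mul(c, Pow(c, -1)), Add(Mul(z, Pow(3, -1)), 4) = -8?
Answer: Rational(87, 2) ≈ 43.500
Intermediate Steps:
z = -36 (z = Add(-12, Mul(3, -8)) = Add(-12, -24) = -36)
Function('B')(c) = 1 (Function('B')(c) = Add(2, Mul(-1, Mul(c, Pow(c, -1)))) = Add(2, Mul(-1, 1)) = Add(2, -1) = 1)
Function('Z')(W) = Mul(Rational(1, 2), Pow(W, -1), Add(-36, W)) (Function('Z')(W) = Mul(Add(W, -36), Pow(Add(W, W), -1)) = Mul(Add(-36, W), Pow(Mul(2, W), -1)) = Mul(Add(-36, W), Mul(Rational(1, 2), Pow(W, -1))) = Mul(Rational(1, 2), Pow(W, -1), Add(-36, W)))
Mul(Add(-30, Function('B')(-8)), Function('Z')(N)) = Mul(Add(-30, 1), Mul(Rational(1, 2), Pow(9, -1), Add(-36, 9))) = Mul(-29, Mul(Rational(1, 2), Rational(1, 9), -27)) = Mul(-29, Rational(-3, 2)) = Rational(87, 2)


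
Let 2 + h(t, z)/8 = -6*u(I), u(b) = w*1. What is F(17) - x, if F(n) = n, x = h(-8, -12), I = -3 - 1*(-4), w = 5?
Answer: 273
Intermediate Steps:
I = 1 (I = -3 + 4 = 1)
u(b) = 5 (u(b) = 5*1 = 5)
h(t, z) = -256 (h(t, z) = -16 + 8*(-6*5) = -16 + 8*(-30) = -16 - 240 = -256)
x = -256
F(17) - x = 17 - 1*(-256) = 17 + 256 = 273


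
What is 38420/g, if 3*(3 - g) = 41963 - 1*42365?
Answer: 38420/137 ≈ 280.44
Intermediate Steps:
g = 137 (g = 3 - (41963 - 1*42365)/3 = 3 - (41963 - 42365)/3 = 3 - 1/3*(-402) = 3 + 134 = 137)
38420/g = 38420/137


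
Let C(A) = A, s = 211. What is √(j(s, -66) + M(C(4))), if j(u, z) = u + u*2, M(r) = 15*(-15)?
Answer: 2*√102 ≈ 20.199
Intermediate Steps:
M(r) = -225
j(u, z) = 3*u (j(u, z) = u + 2*u = 3*u)
√(j(s, -66) + M(C(4))) = √(3*211 - 225) = √(633 - 225) = √408 = 2*√102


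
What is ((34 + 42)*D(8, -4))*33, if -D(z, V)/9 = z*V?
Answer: 722304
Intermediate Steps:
D(z, V) = -9*V*z (D(z, V) = -9*z*V = -9*V*z)
((34 + 42)*D(8, -4))*33 = ((34 + 42)*(-9*(-4)*8))*33 = (76*288)*33 = 21888*33 = 722304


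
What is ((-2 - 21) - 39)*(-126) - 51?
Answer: 7761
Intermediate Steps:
((-2 - 21) - 39)*(-126) - 51 = (-23 - 39)*(-126) - 51 = -62*(-126) - 51 = 7812 - 51 = 7761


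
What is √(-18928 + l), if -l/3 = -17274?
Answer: √32894 ≈ 181.37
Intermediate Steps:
l = 51822 (l = -3*(-17274) = 51822)
√(-18928 + l) = √(-18928 + 51822) = √32894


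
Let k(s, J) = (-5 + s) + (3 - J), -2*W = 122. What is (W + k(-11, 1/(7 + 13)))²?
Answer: 2193361/400 ≈ 5483.4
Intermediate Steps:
W = -61 (W = -½*122 = -61)
k(s, J) = -2 + s - J
(W + k(-11, 1/(7 + 13)))² = (-61 + (-2 - 11 - 1/(7 + 13)))² = (-61 + (-2 - 11 - 1/20))² = (-61 - 261/20)² = (-1481/20)² = 2193361/400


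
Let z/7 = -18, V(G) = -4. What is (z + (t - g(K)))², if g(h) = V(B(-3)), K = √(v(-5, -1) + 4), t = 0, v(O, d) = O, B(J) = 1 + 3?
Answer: 14884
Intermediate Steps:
B(J) = 4
K = I (K = √(-5 + 4) = √(-1) = I ≈ 1.0*I)
g(h) = -4
z = -126 (z = 7*(-18) = -126)
(z + (t - g(K)))² = (-126 + (0 - 1*(-4)))² = (-126 + (0 + 4))² = (-126 + 4)² = (-122)² = 14884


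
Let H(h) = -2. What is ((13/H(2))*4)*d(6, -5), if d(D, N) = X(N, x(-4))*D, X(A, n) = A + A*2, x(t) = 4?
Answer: 2340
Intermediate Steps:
X(A, n) = 3*A (X(A, n) = A + 2*A = 3*A)
d(D, N) = 3*D*N (d(D, N) = (3*N)*D = 3*D*N)
((13/H(2))*4)*d(6, -5) = ((13/(-2))*4)*(3*6*(-5)) = ((13*(-½))*4)*(-90) = -13/2*4*(-90) = -26*(-90) = 2340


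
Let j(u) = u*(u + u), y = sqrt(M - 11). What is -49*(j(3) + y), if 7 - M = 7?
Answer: -882 - 49*I*sqrt(11) ≈ -882.0 - 162.51*I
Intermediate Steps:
M = 0 (M = 7 - 1*7 = 7 - 7 = 0)
y = I*sqrt(11) (y = sqrt(0 - 11) = sqrt(-11) = I*sqrt(11) ≈ 3.3166*I)
j(u) = 2*u**2 (j(u) = u*(2*u) = 2*u**2)
-49*(j(3) + y) = -49*(2*3**2 + I*sqrt(11)) = -49*(2*9 + I*sqrt(11)) = -49*(18 + I*sqrt(11)) = -882 - 49*I*sqrt(11)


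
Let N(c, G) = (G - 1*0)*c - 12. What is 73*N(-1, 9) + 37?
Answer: -1496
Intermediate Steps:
N(c, G) = -12 + G*c (N(c, G) = (G + 0)*c - 12 = G*c - 12 = -12 + G*c)
73*N(-1, 9) + 37 = 73*(-12 + 9*(-1)) + 37 = 73*(-12 - 9) + 37 = 73*(-21) + 37 = -1533 + 37 = -1496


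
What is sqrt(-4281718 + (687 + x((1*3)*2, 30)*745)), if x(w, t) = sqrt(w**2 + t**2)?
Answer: sqrt(-4281031 + 4470*sqrt(26)) ≈ 2063.6*I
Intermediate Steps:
x(w, t) = sqrt(t**2 + w**2)
sqrt(-4281718 + (687 + x((1*3)*2, 30)*745)) = sqrt(-4281718 + (687 + sqrt(30**2 + ((1*3)*2)**2)*745)) = sqrt(-4281718 + (687 + sqrt(900 + (3*2)**2)*745)) = sqrt(-4281718 + (687 + sqrt(900 + 6**2)*745)) = sqrt(-4281718 + (687 + sqrt(900 + 36)*745)) = sqrt(-4281718 + (687 + sqrt(936)*745)) = sqrt(-4281718 + (687 + (6*sqrt(26))*745)) = sqrt(-4281718 + (687 + 4470*sqrt(26))) = sqrt(-4281031 + 4470*sqrt(26))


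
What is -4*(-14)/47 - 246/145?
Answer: -3442/6815 ≈ -0.50506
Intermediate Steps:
-4*(-14)/47 - 246/145 = 56*(1/47) - 246*1/145 = 56/47 - 246/145 = -3442/6815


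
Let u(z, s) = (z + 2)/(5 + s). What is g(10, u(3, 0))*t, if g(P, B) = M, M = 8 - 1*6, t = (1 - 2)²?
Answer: 2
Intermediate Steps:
u(z, s) = (2 + z)/(5 + s)
t = 1 (t = (-1)² = 1)
M = 2 (M = 8 - 6 = 2)
g(P, B) = 2
g(10, u(3, 0))*t = 2*1 = 2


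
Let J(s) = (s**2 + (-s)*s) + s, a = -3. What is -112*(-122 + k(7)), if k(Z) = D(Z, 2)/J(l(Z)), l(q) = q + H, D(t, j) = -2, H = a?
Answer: 13720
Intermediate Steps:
H = -3
l(q) = -3 + q (l(q) = q - 3 = -3 + q)
J(s) = s (J(s) = (s**2 - s**2) + s = 0 + s = s)
k(Z) = -2/(-3 + Z)
-112*(-122 + k(7)) = -112*(-122 - 2/(-3 + 7)) = -112*(-122 - 2/4) = -112*(-122 - 2*1/4) = -112*(-122 - 1/2) = -112*(-245/2) = 13720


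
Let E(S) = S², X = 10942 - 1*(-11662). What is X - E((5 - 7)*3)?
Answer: 22568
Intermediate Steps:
X = 22604 (X = 10942 + 11662 = 22604)
X - E((5 - 7)*3) = 22604 - ((5 - 7)*3)² = 22604 - (-2*3)² = 22604 - 1*(-6)² = 22604 - 1*36 = 22604 - 36 = 22568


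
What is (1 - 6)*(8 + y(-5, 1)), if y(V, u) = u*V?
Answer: -15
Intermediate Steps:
y(V, u) = V*u
(1 - 6)*(8 + y(-5, 1)) = (1 - 6)*(8 - 5*1) = -5*(8 - 5) = -5*3 = -15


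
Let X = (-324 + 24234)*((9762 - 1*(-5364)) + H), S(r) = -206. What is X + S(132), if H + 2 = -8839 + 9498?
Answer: 377371324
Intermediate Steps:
H = 657 (H = -2 + (-8839 + 9498) = -2 + 659 = 657)
X = 377371530 (X = (-324 + 24234)*((9762 - 1*(-5364)) + 657) = 23910*((9762 + 5364) + 657) = 23910*(15126 + 657) = 23910*15783 = 377371530)
X + S(132) = 377371530 - 206 = 377371324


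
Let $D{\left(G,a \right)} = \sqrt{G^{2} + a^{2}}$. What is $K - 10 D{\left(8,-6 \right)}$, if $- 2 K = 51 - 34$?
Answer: $- \frac{217}{2} \approx -108.5$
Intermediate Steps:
$K = - \frac{17}{2}$ ($K = - \frac{51 - 34}{2} = \left(- \frac{1}{2}\right) 17 = - \frac{17}{2} \approx -8.5$)
$K - 10 D{\left(8,-6 \right)} = - \frac{17}{2} - 10 \sqrt{8^{2} + \left(-6\right)^{2}} = - \frac{17}{2} - 10 \sqrt{64 + 36} = - \frac{17}{2} - 10 \sqrt{100} = - \frac{17}{2} - 100 = - \frac{217}{2}$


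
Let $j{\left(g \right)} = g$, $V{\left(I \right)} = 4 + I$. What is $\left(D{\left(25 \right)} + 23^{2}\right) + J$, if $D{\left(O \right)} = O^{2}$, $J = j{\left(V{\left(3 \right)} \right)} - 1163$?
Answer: $-2$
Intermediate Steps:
$J = -1156$ ($J = \left(4 + 3\right) - 1163 = 7 - 1163 = -1156$)
$\left(D{\left(25 \right)} + 23^{2}\right) + J = \left(25^{2} + 23^{2}\right) - 1156 = \left(625 + 529\right) - 1156 = 1154 - 1156 = -2$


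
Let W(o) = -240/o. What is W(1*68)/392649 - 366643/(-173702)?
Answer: 815781234033/386488860722 ≈ 2.1107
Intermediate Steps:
W(1*68)/392649 - 366643/(-173702) = -240/(1*68)/392649 - 366643/(-173702) = -240/68*(1/392649) - 366643*(-1/173702) = -240*1/68*(1/392649) + 366643/173702 = -60/17*1/392649 + 366643/173702 = -20/2225011 + 366643/173702 = 815781234033/386488860722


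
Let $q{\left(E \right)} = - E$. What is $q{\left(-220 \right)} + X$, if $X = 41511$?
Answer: $41731$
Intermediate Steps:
$q{\left(-220 \right)} + X = \left(-1\right) \left(-220\right) + 41511 = 220 + 41511 = 41731$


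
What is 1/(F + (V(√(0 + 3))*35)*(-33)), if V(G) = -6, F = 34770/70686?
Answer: 11781/81648125 ≈ 0.00014429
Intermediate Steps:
F = 5795/11781 (F = 34770*(1/70686) = 5795/11781 ≈ 0.49189)
1/(F + (V(√(0 + 3))*35)*(-33)) = 1/(5795/11781 - 6*35*(-33)) = 1/(5795/11781 - 210*(-33)) = 1/(5795/11781 + 6930) = 1/(81648125/11781) = 11781/81648125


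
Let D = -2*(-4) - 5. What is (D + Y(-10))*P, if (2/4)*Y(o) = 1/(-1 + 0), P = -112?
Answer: -112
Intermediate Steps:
Y(o) = -2 (Y(o) = 2/(-1 + 0) = 2/(-1) = 2*(-1) = -2)
D = 3 (D = 8 - 5 = 3)
(D + Y(-10))*P = (3 - 2)*(-112) = 1*(-112) = -112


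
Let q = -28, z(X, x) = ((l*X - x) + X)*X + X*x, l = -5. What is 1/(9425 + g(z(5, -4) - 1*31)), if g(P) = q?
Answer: 1/9397 ≈ 0.00010642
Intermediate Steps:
z(X, x) = X*x + X*(-x - 4*X) (z(X, x) = ((-5*X - x) + X)*X + X*x = ((-x - 5*X) + X)*X + X*x = (-x - 4*X)*X + X*x = X*(-x - 4*X) + X*x = X*x + X*(-x - 4*X))
g(P) = -28
1/(9425 + g(z(5, -4) - 1*31)) = 1/(9425 - 28) = 1/9397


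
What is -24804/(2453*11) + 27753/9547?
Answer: 512055411/257606701 ≈ 1.9877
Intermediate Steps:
-24804/(2453*11) + 27753/9547 = -24804/26983 + 27753*(1/9547) = -24804*1/26983 + 27753/9547 = -24804/26983 + 27753/9547 = 512055411/257606701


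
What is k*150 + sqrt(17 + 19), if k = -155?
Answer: -23244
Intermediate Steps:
k*150 + sqrt(17 + 19) = -155*150 + sqrt(17 + 19) = -23250 + sqrt(36) = -23250 + 6 = -23244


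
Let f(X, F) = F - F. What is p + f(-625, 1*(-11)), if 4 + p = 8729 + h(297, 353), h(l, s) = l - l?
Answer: 8725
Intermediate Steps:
f(X, F) = 0
h(l, s) = 0
p = 8725 (p = -4 + (8729 + 0) = -4 + 8729 = 8725)
p + f(-625, 1*(-11)) = 8725 + 0 = 8725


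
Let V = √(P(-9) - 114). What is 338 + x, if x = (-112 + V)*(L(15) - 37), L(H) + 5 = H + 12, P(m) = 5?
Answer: 2018 - 15*I*√109 ≈ 2018.0 - 156.6*I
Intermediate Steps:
L(H) = 7 + H (L(H) = -5 + (H + 12) = -5 + (12 + H) = 7 + H)
V = I*√109 (V = √(5 - 114) = √(-109) = I*√109 ≈ 10.44*I)
x = 1680 - 15*I*√109 (x = (-112 + I*√109)*((7 + 15) - 37) = (-112 + I*√109)*(22 - 37) = (-112 + I*√109)*(-15) = 1680 - 15*I*√109 ≈ 1680.0 - 156.6*I)
338 + x = 338 + (1680 - 15*I*√109) = 2018 - 15*I*√109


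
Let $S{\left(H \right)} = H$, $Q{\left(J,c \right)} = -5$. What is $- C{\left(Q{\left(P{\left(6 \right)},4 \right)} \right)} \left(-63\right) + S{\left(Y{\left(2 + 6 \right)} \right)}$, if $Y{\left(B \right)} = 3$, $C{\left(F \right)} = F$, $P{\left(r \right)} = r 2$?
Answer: $-312$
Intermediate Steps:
$P{\left(r \right)} = 2 r$
$- C{\left(Q{\left(P{\left(6 \right)},4 \right)} \right)} \left(-63\right) + S{\left(Y{\left(2 + 6 \right)} \right)} = \left(-1\right) \left(-5\right) \left(-63\right) + 3 = 5 \left(-63\right) + 3 = -315 + 3 = -312$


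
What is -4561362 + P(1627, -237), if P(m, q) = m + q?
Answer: -4559972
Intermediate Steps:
-4561362 + P(1627, -237) = -4561362 + (1627 - 237) = -4561362 + 1390 = -4559972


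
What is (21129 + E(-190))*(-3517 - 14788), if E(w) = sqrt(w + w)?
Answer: -386766345 - 36610*I*sqrt(95) ≈ -3.8677e+8 - 3.5683e+5*I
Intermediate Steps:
E(w) = sqrt(2)*sqrt(w) (E(w) = sqrt(2*w) = sqrt(2)*sqrt(w))
(21129 + E(-190))*(-3517 - 14788) = (21129 + sqrt(2)*sqrt(-190))*(-3517 - 14788) = (21129 + sqrt(2)*(I*sqrt(190)))*(-18305) = (21129 + 2*I*sqrt(95))*(-18305) = -386766345 - 36610*I*sqrt(95)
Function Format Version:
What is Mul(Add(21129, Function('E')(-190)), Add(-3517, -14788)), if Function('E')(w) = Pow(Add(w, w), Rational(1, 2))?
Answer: Add(-386766345, Mul(-36610, I, Pow(95, Rational(1, 2)))) ≈ Add(-3.8677e+8, Mul(-3.5683e+5, I))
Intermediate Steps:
Function('E')(w) = Mul(Pow(2, Rational(1, 2)), Pow(w, Rational(1, 2))) (Function('E')(w) = Pow(Mul(2, w), Rational(1, 2)) = Mul(Pow(2, Rational(1, 2)), Pow(w, Rational(1, 2))))
Mul(Add(21129, Function('E')(-190)), Add(-3517, -14788)) = Mul(Add(21129, Mul(Pow(2, Rational(1, 2)), Pow(-190, Rational(1, 2)))), Add(-3517, -14788)) = Mul(Add(21129, Mul(Pow(2, Rational(1, 2)), Mul(I, Pow(190, Rational(1, 2))))), -18305) = Mul(Add(21129, Mul(2, I, Pow(95, Rational(1, 2)))), -18305) = Add(-386766345, Mul(-36610, I, Pow(95, Rational(1, 2))))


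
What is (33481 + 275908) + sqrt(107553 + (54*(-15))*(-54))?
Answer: 309389 + sqrt(151293) ≈ 3.0978e+5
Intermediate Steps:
(33481 + 275908) + sqrt(107553 + (54*(-15))*(-54)) = 309389 + sqrt(107553 - 810*(-54)) = 309389 + sqrt(107553 + 43740) = 309389 + sqrt(151293)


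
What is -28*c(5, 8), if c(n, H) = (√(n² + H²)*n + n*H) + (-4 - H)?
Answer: -784 - 140*√89 ≈ -2104.8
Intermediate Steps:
c(n, H) = -4 - H + H*n + n*√(H² + n²) (c(n, H) = (√(H² + n²)*n + H*n) + (-4 - H) = (n*√(H² + n²) + H*n) + (-4 - H) = (H*n + n*√(H² + n²)) + (-4 - H) = -4 - H + H*n + n*√(H² + n²))
-28*c(5, 8) = -28*(-4 - 1*8 + 8*5 + 5*√(8² + 5²)) = -28*(-4 - 8 + 40 + 5*√(64 + 25)) = -28*(-4 - 8 + 40 + 5*√89) = -28*(28 + 5*√89) = -784 - 140*√89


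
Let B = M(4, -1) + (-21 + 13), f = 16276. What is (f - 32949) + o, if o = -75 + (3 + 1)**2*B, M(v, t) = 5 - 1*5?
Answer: -16876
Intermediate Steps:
M(v, t) = 0 (M(v, t) = 5 - 5 = 0)
B = -8 (B = 0 + (-21 + 13) = 0 - 8 = -8)
o = -203 (o = -75 + (3 + 1)**2*(-8) = -75 + 4**2*(-8) = -75 + 16*(-8) = -75 - 128 = -203)
(f - 32949) + o = (16276 - 32949) - 203 = -16673 - 203 = -16876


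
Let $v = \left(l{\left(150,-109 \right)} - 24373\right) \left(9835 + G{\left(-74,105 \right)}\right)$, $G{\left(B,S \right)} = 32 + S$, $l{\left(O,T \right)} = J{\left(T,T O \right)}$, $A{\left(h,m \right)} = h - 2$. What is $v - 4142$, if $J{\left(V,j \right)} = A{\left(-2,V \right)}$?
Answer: $-243091586$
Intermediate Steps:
$A{\left(h,m \right)} = -2 + h$
$J{\left(V,j \right)} = -4$ ($J{\left(V,j \right)} = -2 - 2 = -4$)
$l{\left(O,T \right)} = -4$
$v = -243087444$ ($v = \left(-4 - 24373\right) \left(9835 + \left(32 + 105\right)\right) = - 24377 \left(9835 + 137\right) = \left(-24377\right) 9972 = -243087444$)
$v - 4142 = -243087444 - 4142 = -243091586$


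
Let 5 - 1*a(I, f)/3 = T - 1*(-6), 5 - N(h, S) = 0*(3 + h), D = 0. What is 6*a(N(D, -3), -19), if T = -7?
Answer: 108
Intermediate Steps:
N(h, S) = 5 (N(h, S) = 5 - 0*(3 + h) = 5 - 1*0 = 5 + 0 = 5)
a(I, f) = 18 (a(I, f) = 15 - 3*(-7 - 1*(-6)) = 15 - 3*(-7 + 6) = 15 - 3*(-1) = 15 + 3 = 18)
6*a(N(D, -3), -19) = 6*18 = 108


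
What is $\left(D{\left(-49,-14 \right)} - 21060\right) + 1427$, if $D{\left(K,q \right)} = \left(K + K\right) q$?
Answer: $-18261$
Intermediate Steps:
$D{\left(K,q \right)} = 2 K q$
$\left(D{\left(-49,-14 \right)} - 21060\right) + 1427 = \left(2 \left(-49\right) \left(-14\right) - 21060\right) + 1427 = \left(1372 - 21060\right) + 1427 = -19688 + 1427 = -18261$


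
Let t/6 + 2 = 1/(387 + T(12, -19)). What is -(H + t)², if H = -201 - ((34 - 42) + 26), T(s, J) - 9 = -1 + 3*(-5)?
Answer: -1926068769/36100 ≈ -53354.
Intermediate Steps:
T(s, J) = -7 (T(s, J) = 9 + (-1 + 3*(-5)) = 9 + (-1 - 15) = 9 - 16 = -7)
H = -219 (H = -201 - (-8 + 26) = -201 - 1*18 = -201 - 18 = -219)
t = -2277/190 (t = -12 + 6/(387 - 7) = -12 + 6/380 = -12 + 6*(1/380) = -12 + 3/190 = -2277/190 ≈ -11.984)
-(H + t)² = -(-219 - 2277/190)² = -(-43887/190)² = -1*1926068769/36100 = -1926068769/36100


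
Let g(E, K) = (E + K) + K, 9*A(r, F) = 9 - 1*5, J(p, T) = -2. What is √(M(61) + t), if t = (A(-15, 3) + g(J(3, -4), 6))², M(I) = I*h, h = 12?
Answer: 4*√4258/9 ≈ 29.001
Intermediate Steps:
A(r, F) = 4/9 (A(r, F) = (9 - 1*5)/9 = (9 - 5)/9 = (⅑)*4 = 4/9)
g(E, K) = E + 2*K
M(I) = 12*I (M(I) = I*12 = 12*I)
t = 8836/81 (t = (4/9 + (-2 + 2*6))² = (4/9 + (-2 + 12))² = (4/9 + 10)² = (94/9)² = 8836/81 ≈ 109.09)
√(M(61) + t) = √(12*61 + 8836/81) = √(732 + 8836/81) = √(68128/81) = 4*√4258/9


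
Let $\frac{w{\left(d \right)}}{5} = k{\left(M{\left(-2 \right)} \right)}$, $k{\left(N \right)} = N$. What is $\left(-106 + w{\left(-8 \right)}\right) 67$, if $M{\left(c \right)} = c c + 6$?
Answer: $-3752$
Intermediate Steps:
$M{\left(c \right)} = 6 + c^{2}$ ($M{\left(c \right)} = c^{2} + 6 = 6 + c^{2}$)
$w{\left(d \right)} = 50$ ($w{\left(d \right)} = 5 \left(6 + \left(-2\right)^{2}\right) = 5 \left(6 + 4\right) = 5 \cdot 10 = 50$)
$\left(-106 + w{\left(-8 \right)}\right) 67 = \left(-106 + 50\right) 67 = \left(-56\right) 67 = -3752$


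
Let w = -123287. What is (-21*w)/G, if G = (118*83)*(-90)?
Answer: -863009/293820 ≈ -2.9372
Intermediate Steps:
G = -881460 (G = 9794*(-90) = -881460)
(-21*w)/G = -21*(-123287)/(-881460) = 2589027*(-1/881460) = -863009/293820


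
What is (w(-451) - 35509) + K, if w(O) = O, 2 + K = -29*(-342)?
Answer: -26044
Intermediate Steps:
K = 9916 (K = -2 - 29*(-342) = -2 + 9918 = 9916)
(w(-451) - 35509) + K = (-451 - 35509) + 9916 = -35960 + 9916 = -26044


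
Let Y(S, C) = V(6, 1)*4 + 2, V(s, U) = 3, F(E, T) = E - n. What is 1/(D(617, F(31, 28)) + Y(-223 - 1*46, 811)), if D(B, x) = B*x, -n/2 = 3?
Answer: 1/22843 ≈ 4.3777e-5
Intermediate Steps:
n = -6 (n = -2*3 = -6)
F(E, T) = 6 + E (F(E, T) = E - 1*(-6) = E + 6 = 6 + E)
Y(S, C) = 14 (Y(S, C) = 3*4 + 2 = 12 + 2 = 14)
1/(D(617, F(31, 28)) + Y(-223 - 1*46, 811)) = 1/(617*(6 + 31) + 14) = 1/(617*37 + 14) = 1/(22829 + 14) = 1/22843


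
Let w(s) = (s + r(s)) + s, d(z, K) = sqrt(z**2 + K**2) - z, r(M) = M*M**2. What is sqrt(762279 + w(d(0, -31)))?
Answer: 2*sqrt(198033) ≈ 890.02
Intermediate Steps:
r(M) = M**3
d(z, K) = sqrt(K**2 + z**2) - z
w(s) = s**3 + 2*s (w(s) = (s + s**3) + s = s**3 + 2*s)
sqrt(762279 + w(d(0, -31))) = sqrt(762279 + (sqrt((-31)**2 + 0**2) - 1*0)*(2 + (sqrt((-31)**2 + 0**2) - 1*0)**2)) = sqrt(762279 + (sqrt(961 + 0) + 0)*(2 + (sqrt(961 + 0) + 0)**2)) = sqrt(762279 + (sqrt(961) + 0)*(2 + (sqrt(961) + 0)**2)) = sqrt(762279 + (31 + 0)*(2 + (31 + 0)**2)) = sqrt(762279 + 31*(2 + 31**2)) = sqrt(762279 + 31*(2 + 961)) = sqrt(762279 + 31*963) = sqrt(762279 + 29853) = sqrt(792132) = 2*sqrt(198033)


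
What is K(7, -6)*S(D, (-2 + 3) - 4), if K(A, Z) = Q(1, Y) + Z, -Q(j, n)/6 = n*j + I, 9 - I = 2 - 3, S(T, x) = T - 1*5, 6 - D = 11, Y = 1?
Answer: 720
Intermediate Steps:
D = -5 (D = 6 - 1*11 = 6 - 11 = -5)
S(T, x) = -5 + T (S(T, x) = T - 5 = -5 + T)
I = 10 (I = 9 - (2 - 3) = 9 - 1*(-1) = 9 + 1 = 10)
Q(j, n) = -60 - 6*j*n (Q(j, n) = -6*(n*j + 10) = -6*(j*n + 10) = -6*(10 + j*n) = -60 - 6*j*n)
K(A, Z) = -66 + Z (K(A, Z) = (-60 - 6*1*1) + Z = (-60 - 6) + Z = -66 + Z)
K(7, -6)*S(D, (-2 + 3) - 4) = (-66 - 6)*(-5 - 5) = -72*(-10) = 720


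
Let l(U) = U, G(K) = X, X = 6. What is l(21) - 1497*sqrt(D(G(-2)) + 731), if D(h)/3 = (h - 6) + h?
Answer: 21 - 1497*sqrt(749) ≈ -40949.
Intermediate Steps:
G(K) = 6
D(h) = -18 + 6*h (D(h) = 3*((h - 6) + h) = 3*((-6 + h) + h) = 3*(-6 + 2*h) = -18 + 6*h)
l(21) - 1497*sqrt(D(G(-2)) + 731) = 21 - 1497*sqrt((-18 + 6*6) + 731) = 21 - 1497*sqrt((-18 + 36) + 731) = 21 - 1497*sqrt(18 + 731) = 21 - 1497*sqrt(749)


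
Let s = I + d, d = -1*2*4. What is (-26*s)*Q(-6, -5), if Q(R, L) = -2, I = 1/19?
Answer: -7852/19 ≈ -413.26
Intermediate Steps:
I = 1/19 ≈ 0.052632
d = -8 (d = -2*4 = -8)
s = -151/19 (s = 1/19 - 8 = -151/19 ≈ -7.9474)
(-26*s)*Q(-6, -5) = -26*(-151/19)*(-2) = (3926/19)*(-2) = -7852/19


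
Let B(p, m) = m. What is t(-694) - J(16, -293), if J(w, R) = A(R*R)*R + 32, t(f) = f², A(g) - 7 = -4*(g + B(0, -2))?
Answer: -100129029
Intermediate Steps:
A(g) = 15 - 4*g (A(g) = 7 - 4*(g - 2) = 7 - 4*(-2 + g) = 7 + (8 - 4*g) = 15 - 4*g)
J(w, R) = 32 + R*(15 - 4*R²) (J(w, R) = (15 - 4*R*R)*R + 32 = (15 - 4*R²)*R + 32 = R*(15 - 4*R²) + 32 = 32 + R*(15 - 4*R²))
t(-694) - J(16, -293) = (-694)² - (32 - 1*(-293)*(-15 + 4*(-293)²)) = 481636 - (32 - 1*(-293)*(-15 + 4*85849)) = 481636 - (32 - 1*(-293)*(-15 + 343396)) = 481636 - (32 - 1*(-293)*343381) = 481636 - (32 + 100610633) = 481636 - 1*100610665 = 481636 - 100610665 = -100129029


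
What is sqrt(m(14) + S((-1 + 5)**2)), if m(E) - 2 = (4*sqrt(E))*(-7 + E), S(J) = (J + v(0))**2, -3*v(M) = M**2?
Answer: sqrt(258 + 28*sqrt(14)) ≈ 19.046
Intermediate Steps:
v(M) = -M**2/3
S(J) = J**2 (S(J) = (J - 1/3*0**2)**2 = (J - 1/3*0)**2 = (J + 0)**2 = J**2)
m(E) = 2 + 4*sqrt(E)*(-7 + E) (m(E) = 2 + (4*sqrt(E))*(-7 + E) = 2 + 4*sqrt(E)*(-7 + E))
sqrt(m(14) + S((-1 + 5)**2)) = sqrt((2 - 28*sqrt(14) + 4*14**(3/2)) + ((-1 + 5)**2)**2) = sqrt((2 - 28*sqrt(14) + 4*(14*sqrt(14))) + (4**2)**2) = sqrt((2 - 28*sqrt(14) + 56*sqrt(14)) + 16**2) = sqrt((2 + 28*sqrt(14)) + 256) = sqrt(258 + 28*sqrt(14))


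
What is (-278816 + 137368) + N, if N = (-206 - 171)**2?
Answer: 681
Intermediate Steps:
N = 142129 (N = (-377)**2 = 142129)
(-278816 + 137368) + N = (-278816 + 137368) + 142129 = -141448 + 142129 = 681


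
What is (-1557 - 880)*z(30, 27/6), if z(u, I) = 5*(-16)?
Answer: 194960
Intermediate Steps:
z(u, I) = -80
(-1557 - 880)*z(30, 27/6) = (-1557 - 880)*(-80) = -2437*(-80) = 194960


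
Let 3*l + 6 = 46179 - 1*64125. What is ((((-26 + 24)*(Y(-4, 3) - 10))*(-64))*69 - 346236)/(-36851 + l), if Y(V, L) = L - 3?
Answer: 434556/42835 ≈ 10.145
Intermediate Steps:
Y(V, L) = -3 + L
l = -5984 (l = -2 + (46179 - 1*64125)/3 = -2 + (46179 - 64125)/3 = -2 + (⅓)*(-17946) = -2 - 5982 = -5984)
((((-26 + 24)*(Y(-4, 3) - 10))*(-64))*69 - 346236)/(-36851 + l) = ((((-26 + 24)*((-3 + 3) - 10))*(-64))*69 - 346236)/(-36851 - 5984) = ((-2*(0 - 10)*(-64))*69 - 346236)/(-42835) = ((-2*(-10)*(-64))*69 - 346236)*(-1/42835) = ((20*(-64))*69 - 346236)*(-1/42835) = (-1280*69 - 346236)*(-1/42835) = (-88320 - 346236)*(-1/42835) = -434556*(-1/42835) = 434556/42835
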